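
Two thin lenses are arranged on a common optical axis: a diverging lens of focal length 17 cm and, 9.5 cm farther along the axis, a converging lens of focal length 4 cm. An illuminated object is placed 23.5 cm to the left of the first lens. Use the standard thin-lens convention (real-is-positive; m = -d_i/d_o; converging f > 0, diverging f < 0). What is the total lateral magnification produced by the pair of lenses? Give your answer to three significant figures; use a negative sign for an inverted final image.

-0.109

First lens: d_i1 = 1/(1/(-17) - 1/23.5) = -9.864 cm.
m_1 = -(-9.864)/23.5 = 0.4198.
With d_i1 < 0 the first image is virtual and lies on the object side; the object distance for lens 2 is d_o2 = 9.5 - (-9.864) = 19.364 cm.
Second lens: d_i2 = 1/(1/4 - 1/(19.364)) = 5.041 cm.
m_2 = -(5.041)/(19.364) = -0.2603.
The system's lateral magnification is m_1 m_2 = (0.4198)(-0.2603) = -0.1093.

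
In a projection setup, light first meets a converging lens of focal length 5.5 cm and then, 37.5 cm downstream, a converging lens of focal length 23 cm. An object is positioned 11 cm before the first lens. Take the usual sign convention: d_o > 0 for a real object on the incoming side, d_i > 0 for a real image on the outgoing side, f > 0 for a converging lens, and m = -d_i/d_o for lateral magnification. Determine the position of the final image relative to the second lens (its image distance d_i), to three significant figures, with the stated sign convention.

First lens: d_i1 = 1/(1/5.5 - 1/11) = 11.000 cm.
That image sits 26.500 cm in front of the second lens, so d_o2 = 26.500 cm.
Second lens: d_i2 = 1/(1/23 - 1/(26.500)) = 174.143 cm.

174 cm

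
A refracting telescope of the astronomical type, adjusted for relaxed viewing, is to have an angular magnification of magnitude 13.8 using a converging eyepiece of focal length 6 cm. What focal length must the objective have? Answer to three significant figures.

|M| = f_obj/|f_eye|, so f_obj = |M| x |f_eye| = 13.8 x 6 = 82.800 cm.

82.8 cm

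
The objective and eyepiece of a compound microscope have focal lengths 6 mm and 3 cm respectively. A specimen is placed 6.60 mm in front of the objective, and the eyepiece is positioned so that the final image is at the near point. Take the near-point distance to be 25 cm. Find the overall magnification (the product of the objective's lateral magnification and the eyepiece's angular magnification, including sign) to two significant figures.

-93

Convert to cm: f_obj = 6 mm = 0.6 cm; d_o = 6.60 mm = 0.66 cm.
Objective: 1/d_i = 1/f_obj - 1/d_o = 1/0.6 - 1/0.66 = 0.15152 cm^-1, so d_i = 6.600 cm.
m_obj = -d_i/d_o = -6.600/0.66 = -10.000.
Eyepiece angular magnification (image at near point): M_eye = 1 + D/f_e = 1 + 25/3 = 9.333.
Overall M = m_obj x M_eye = (-10.000)(9.333) = -93.33.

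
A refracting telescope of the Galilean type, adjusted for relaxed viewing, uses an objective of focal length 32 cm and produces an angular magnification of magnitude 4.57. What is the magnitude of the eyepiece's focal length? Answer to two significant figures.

|M| = f_obj/|f_eye|, so |f_eye| = f_obj/|M| = 32/4.57 = 7.002 cm.
(The eyepiece is diverging, so its signed focal length is -7.002 cm.)

7.0 cm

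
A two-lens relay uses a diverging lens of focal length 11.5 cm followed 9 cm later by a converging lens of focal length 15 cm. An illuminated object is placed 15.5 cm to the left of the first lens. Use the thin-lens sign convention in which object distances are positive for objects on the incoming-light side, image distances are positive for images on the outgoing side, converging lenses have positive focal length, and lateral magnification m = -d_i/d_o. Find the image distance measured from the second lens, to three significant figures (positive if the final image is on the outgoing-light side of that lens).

Lens 1: 1/d_i1 = 1/f_1 - 1/d_o1 = 1/(-11.5) - 1/15.5 = -0.15147 cm^-1, so d_i1 = -6.602 cm.
The intermediate image is virtual, 6.602 cm to the left of lens 1, so d_o2 = L - d_i1 = 9 - (-6.602) = 15.602 cm.
Lens 2: 1/d_i2 = 1/f_2 - 1/d_o2 = 1/15 - 1/(15.602) = 0.00257 cm^-1, so d_i2 = 388.846 cm.

389 cm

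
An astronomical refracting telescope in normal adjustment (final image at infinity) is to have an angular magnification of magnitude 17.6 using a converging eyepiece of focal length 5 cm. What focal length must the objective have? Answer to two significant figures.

|M| = f_obj/|f_eye|, so f_obj = |M| x |f_eye| = 17.6 x 5 = 88.000 cm.

88 cm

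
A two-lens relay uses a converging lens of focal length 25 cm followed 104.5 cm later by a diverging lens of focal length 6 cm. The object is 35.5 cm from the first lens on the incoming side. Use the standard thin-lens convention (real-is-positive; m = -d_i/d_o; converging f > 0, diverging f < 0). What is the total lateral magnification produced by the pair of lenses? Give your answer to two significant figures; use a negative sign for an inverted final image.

Lens 1: 1/d_i1 = 1/f_1 - 1/d_o1 = 1/25 - 1/35.5 = 0.01183 cm^-1, so d_i1 = 84.524 cm.
m_1 = -(84.524)/35.5 = -2.3810.
Object distance for lens 2: d_o2 = 104.5 - 84.524 = 19.976 cm.
Lens 2: 1/d_i2 = 1/f_2 - 1/d_o2 = 1/(-6) - 1/(19.976) = -0.21673 cm^-1, so d_i2 = -4.614 cm.
m_2 = -(-4.614)/(19.976) = 0.2310.
Overall magnification: m = m_1 m_2 = -0.5500.

-0.55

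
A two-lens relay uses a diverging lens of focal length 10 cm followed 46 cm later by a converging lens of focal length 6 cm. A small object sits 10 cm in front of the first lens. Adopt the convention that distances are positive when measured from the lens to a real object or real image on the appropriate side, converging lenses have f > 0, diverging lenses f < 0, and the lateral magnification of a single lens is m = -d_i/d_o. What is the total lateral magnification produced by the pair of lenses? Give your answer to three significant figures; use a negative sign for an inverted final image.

-0.0667

Lens 1: 1/d_i1 = 1/f_1 - 1/d_o1 = 1/(-10) - 1/10 = -0.20000 cm^-1, so d_i1 = -5.000 cm.
m_1 = -(-5.000)/10 = 0.5000.
With d_i1 < 0 the first image is virtual and lies on the object side; the object distance for lens 2 is d_o2 = 46 - (-5.000) = 51.000 cm.
Lens 2: 1/d_i2 = 1/f_2 - 1/d_o2 = 1/6 - 1/(51.000) = 0.14706 cm^-1, so d_i2 = 6.800 cm.
m_2 = -(6.800)/(51.000) = -0.1333.
Overall magnification: m = m_1 m_2 = -0.0667.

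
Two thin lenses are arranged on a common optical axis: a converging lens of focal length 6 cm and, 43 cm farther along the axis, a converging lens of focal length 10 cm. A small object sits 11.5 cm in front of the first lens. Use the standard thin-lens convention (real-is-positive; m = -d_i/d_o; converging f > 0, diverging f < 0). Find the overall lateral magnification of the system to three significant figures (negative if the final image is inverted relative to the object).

First lens: d_i1 = 1/(1/6 - 1/11.5) = 12.545 cm.
m_1 = -(12.545)/11.5 = -1.0909.
The intermediate image is 12.545 cm to the right of lens 1, so d_o2 = L - d_i1 = 43 - 12.545 = 30.455 cm.
Second lens: d_i2 = 1/(1/10 - 1/(30.455)) = 14.889 cm.
m_2 = -(14.889)/(30.455) = -0.4889.
Total m = m_1 x m_2 = (-1.0909)(-0.4889) = 0.5333.

0.533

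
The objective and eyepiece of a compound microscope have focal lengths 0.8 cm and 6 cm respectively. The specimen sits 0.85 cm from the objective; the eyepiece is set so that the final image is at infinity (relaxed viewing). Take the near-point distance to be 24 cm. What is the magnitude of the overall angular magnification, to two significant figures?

64

Objective: 1/d_i = 1/f_obj - 1/d_o = 1/0.8 - 1/0.85 = 0.07353 cm^-1, so d_i = 13.600 cm.
m_obj = -d_i/d_o = -13.600/0.85 = -16.000.
Eyepiece angular magnification (image at infinity): M_eye = D/f_e = 24/6 = 4.000.
Overall M = m_obj x M_eye = (-16.000)(4.000) = -64.00.
|M| = 64.00.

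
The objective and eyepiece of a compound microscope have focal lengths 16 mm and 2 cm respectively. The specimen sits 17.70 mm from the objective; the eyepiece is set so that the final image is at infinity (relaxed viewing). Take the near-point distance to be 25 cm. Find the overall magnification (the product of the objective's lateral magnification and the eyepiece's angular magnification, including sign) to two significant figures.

Convert to cm: f_obj = 16 mm = 1.6 cm; d_o = 17.70 mm = 1.77 cm.
Objective: 1/d_i = 1/f_obj - 1/d_o = 1/1.6 - 1/1.77 = 0.06003 cm^-1, so d_i = 16.659 cm.
m_obj = -d_i/d_o = -16.659/1.77 = -9.412.
Eyepiece angular magnification (image at infinity): M_eye = D/f_e = 25/2 = 12.500.
Overall M = m_obj x M_eye = (-9.412)(12.500) = -117.65.

-120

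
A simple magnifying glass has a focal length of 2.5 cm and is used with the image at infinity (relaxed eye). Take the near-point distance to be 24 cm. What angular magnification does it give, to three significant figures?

M = D/f = 24/2.5 = 9.600.

9.60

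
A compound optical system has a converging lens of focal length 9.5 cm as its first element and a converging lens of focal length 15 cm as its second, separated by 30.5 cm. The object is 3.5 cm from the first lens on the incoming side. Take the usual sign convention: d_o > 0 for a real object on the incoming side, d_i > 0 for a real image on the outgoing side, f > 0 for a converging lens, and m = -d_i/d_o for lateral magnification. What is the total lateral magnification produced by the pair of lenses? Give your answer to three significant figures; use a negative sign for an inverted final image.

-1.13

Lens 1: 1/d_i1 = 1/f_1 - 1/d_o1 = 1/9.5 - 1/3.5 = -0.18045 cm^-1, so d_i1 = -5.542 cm.
m_1 = -(-5.542)/3.5 = 1.5833.
The intermediate image is virtual, 5.542 cm to the left of lens 1, so d_o2 = L - d_i1 = 30.5 - (-5.542) = 36.042 cm.
Lens 2: 1/d_i2 = 1/f_2 - 1/d_o2 = 1/15 - 1/(36.042) = 0.03892 cm^-1, so d_i2 = 25.693 cm.
m_2 = -(25.693)/(36.042) = -0.7129.
Total m = m_1 x m_2 = (1.5833)(-0.7129) = -1.1287.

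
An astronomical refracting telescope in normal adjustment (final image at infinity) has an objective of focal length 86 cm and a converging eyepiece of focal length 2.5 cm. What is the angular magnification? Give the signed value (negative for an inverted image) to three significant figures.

-34.4

M = -f_obj/f_eye = -86/(2.5) = -34.400.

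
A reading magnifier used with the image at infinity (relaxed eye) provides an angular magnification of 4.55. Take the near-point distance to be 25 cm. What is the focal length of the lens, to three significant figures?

5.49 cm

For the image at infinity, M = D/f.
f = D/M = 25/4.55 = 5.495 cm.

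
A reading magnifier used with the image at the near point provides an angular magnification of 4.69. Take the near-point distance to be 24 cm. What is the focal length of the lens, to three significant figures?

6.50 cm

For the image at the near point, M = 1 + D/f.
f = D/(M - 1) = 24/(4.69 - 1) = 6.504 cm.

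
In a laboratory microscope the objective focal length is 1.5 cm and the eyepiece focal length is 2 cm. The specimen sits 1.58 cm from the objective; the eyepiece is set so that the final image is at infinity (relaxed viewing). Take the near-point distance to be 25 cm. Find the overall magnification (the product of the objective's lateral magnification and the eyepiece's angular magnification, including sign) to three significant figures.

-234

Objective: 1/d_i = 1/f_obj - 1/d_o = 1/1.5 - 1/1.58 = 0.03376 cm^-1, so d_i = 29.625 cm.
m_obj = -d_i/d_o = -29.625/1.58 = -18.750.
Eyepiece angular magnification (image at infinity): M_eye = D/f_e = 25/2 = 12.500.
Overall M = m_obj x M_eye = (-18.750)(12.500) = -234.37.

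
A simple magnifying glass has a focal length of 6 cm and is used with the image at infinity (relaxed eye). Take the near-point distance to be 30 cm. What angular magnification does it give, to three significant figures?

M = D/f = 30/6 = 5.000.

5.00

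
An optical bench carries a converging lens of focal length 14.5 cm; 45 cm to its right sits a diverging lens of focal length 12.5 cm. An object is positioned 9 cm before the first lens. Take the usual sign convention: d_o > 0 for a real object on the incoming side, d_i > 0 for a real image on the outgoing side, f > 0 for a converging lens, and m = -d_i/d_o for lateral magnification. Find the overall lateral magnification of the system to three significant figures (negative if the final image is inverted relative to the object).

First lens: d_i1 = 1/(1/14.5 - 1/9) = -23.727 cm.
m_1 = -(-23.727)/9 = 2.6364.
The intermediate image is virtual, 23.727 cm to the left of lens 1, so d_o2 = L - d_i1 = 45 - (-23.727) = 68.727 cm.
Second lens: d_i2 = 1/(1/(-12.5) - 1/(68.727)) = -10.576 cm.
m_2 = -(-10.576)/(68.727) = 0.1539.
The system's lateral magnification is m_1 m_2 = (2.6364)(0.1539) = 0.4057.

0.406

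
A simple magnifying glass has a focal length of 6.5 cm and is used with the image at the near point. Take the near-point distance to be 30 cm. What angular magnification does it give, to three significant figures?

5.62

M = 1 + D/f = 1 + 30/6.5 = 5.615.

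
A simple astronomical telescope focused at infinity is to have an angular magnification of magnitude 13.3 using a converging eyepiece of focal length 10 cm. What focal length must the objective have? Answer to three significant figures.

|M| = f_obj/|f_eye|, so f_obj = |M| x |f_eye| = 13.3 x 10 = 133.000 cm.

133 cm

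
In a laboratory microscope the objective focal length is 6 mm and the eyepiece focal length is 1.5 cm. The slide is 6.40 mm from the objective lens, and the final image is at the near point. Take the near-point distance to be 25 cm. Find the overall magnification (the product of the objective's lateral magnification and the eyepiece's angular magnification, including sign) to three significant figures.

-265

Convert to cm: f_obj = 6 mm = 0.6 cm; d_o = 6.40 mm = 0.64 cm.
Objective: 1/d_i = 1/f_obj - 1/d_o = 1/0.6 - 1/0.64 = 0.10417 cm^-1, so d_i = 9.600 cm.
m_obj = -d_i/d_o = -9.600/0.64 = -15.000.
Eyepiece angular magnification (image at near point): M_eye = 1 + D/f_e = 1 + 25/1.5 = 17.667.
Overall M = m_obj x M_eye = (-15.000)(17.667) = -265.00.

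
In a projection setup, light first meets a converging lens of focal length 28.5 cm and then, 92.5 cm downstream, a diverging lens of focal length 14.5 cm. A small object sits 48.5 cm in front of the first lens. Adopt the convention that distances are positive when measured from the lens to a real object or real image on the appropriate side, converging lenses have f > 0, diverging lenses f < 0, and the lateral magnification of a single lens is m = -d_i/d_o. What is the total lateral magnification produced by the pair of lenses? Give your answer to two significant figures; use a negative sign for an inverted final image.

-0.55

Applying the thin-lens equation to the first lens, 1/28.5 = 1/48.5 + 1/d_i1, which gives d_i1 = 69.113 cm.
Its lateral magnification is m_1 = -d_i1/d_o1 = -(69.113)/48.5 = -1.4250.
Object distance for lens 2: d_o2 = 92.5 - 69.113 = 23.387 cm.
Applying the thin-lens equation again with f_2 = -14.5 cm and d_o2 = 23.387 cm gives d_i2 = -8.951 cm.
m_2 = -(-8.951)/(23.387) = 0.3827.
The system's lateral magnification is m_1 m_2 = (-1.4250)(0.3827) = -0.5454.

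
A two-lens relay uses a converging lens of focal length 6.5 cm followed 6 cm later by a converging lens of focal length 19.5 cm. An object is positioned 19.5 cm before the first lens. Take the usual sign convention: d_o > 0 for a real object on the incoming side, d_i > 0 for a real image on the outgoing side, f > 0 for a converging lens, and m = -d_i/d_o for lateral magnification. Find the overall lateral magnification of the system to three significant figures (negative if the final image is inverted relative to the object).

Lens 1: 1/d_i1 = 1/f_1 - 1/d_o1 = 1/6.5 - 1/19.5 = 0.10256 cm^-1, so d_i1 = 9.750 cm.
m_1 = -(9.750)/19.5 = -0.5000.
Since 9.750 cm > 6 cm, the first image lies past the second lens and serves as a virtual object: d_o2 = L - d_i1 = -3.750 cm.
Lens 2: 1/d_i2 = 1/f_2 - 1/d_o2 = 1/19.5 - 1/(-3.750) = 0.31795 cm^-1, so d_i2 = 3.145 cm.
m_2 = -(3.145)/(-3.750) = 0.8387.
Total m = m_1 x m_2 = (-0.5000)(0.8387) = -0.4194.

-0.419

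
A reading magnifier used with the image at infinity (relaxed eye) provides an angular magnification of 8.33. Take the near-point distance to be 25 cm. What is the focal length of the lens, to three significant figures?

3.00 cm

For the image at infinity, M = D/f.
f = D/M = 25/8.33 = 3.001 cm.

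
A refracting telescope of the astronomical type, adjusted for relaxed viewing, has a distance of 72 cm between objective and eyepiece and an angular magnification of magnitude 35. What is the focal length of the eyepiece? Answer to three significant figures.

2.00 cm

In normal adjustment the tube length equals f_obj + f_eye and |M| = f_obj/f_eye.
So f_obj = 35 f_eye and 35 f_eye + f_eye = 72 cm, giving f_eye = 72/36 = 2.000 cm and f_obj = 70.000 cm.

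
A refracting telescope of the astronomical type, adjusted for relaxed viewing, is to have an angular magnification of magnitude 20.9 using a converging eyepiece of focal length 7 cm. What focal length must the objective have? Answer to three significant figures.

146 cm

|M| = f_obj/|f_eye|, so f_obj = |M| x |f_eye| = 20.9 x 7 = 146.300 cm.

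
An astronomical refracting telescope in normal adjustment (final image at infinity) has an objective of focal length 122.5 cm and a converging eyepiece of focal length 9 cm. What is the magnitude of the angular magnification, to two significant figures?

|M| = f_obj/|f_eye| = 122.5/9 = 13.611.

14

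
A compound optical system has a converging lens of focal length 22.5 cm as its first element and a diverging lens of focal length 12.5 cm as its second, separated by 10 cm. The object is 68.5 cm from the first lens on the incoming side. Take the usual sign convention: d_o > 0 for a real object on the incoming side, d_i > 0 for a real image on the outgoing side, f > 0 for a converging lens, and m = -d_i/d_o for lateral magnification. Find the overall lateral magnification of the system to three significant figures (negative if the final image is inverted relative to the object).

First lens: d_i1 = 1/(1/22.5 - 1/68.5) = 33.505 cm.
m_1 = -(33.505)/68.5 = -0.4891.
This image would form 33.505 cm past lens 1, i.e. 23.505 cm beyond lens 2, so it is a virtual object for lens 2: d_o2 = 10 - 33.505 = -23.505 cm.
Second lens: d_i2 = 1/(1/(-12.5) - 1/(-23.505)) = -26.698 cm.
m_2 = -(-26.698)/(-23.505) = -1.1358.
Total m = m_1 x m_2 = (-0.4891)(-1.1358) = 0.5556.

0.556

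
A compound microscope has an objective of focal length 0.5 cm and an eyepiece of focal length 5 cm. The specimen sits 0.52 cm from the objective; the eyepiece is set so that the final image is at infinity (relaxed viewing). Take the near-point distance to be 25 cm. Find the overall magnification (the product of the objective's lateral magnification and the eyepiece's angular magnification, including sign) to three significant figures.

Objective: 1/d_i = 1/f_obj - 1/d_o = 1/0.5 - 1/0.52 = 0.07692 cm^-1, so d_i = 13.000 cm.
m_obj = -d_i/d_o = -13.000/0.52 = -25.000.
Eyepiece angular magnification (image at infinity): M_eye = D/f_e = 25/5 = 5.000.
Overall M = m_obj x M_eye = (-25.000)(5.000) = -125.00.

-125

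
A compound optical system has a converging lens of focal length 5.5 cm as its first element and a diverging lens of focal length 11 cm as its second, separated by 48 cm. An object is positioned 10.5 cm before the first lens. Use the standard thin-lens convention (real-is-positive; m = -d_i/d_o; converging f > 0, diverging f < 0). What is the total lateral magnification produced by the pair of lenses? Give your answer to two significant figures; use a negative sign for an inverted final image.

-0.26

First lens: d_i1 = 1/(1/5.5 - 1/10.5) = 11.550 cm.
m_1 = -(11.550)/10.5 = -1.1000.
That image sits 36.450 cm in front of the second lens, so d_o2 = 36.450 cm.
Second lens: d_i2 = 1/(1/(-11) - 1/(36.450)) = -8.450 cm.
m_2 = -(-8.450)/(36.450) = 0.2318.
Overall magnification: m = m_1 m_2 = -0.2550.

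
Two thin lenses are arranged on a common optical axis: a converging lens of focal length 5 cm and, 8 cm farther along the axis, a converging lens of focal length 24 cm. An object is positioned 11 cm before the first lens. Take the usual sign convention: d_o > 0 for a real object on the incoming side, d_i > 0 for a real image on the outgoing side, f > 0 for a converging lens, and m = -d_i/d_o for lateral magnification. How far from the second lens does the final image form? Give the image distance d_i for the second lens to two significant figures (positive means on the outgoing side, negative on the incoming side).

First lens: d_i1 = 1/(1/5 - 1/11) = 9.167 cm.
Since 9.167 cm > 8 cm, the first image lies past the second lens and serves as a virtual object: d_o2 = L - d_i1 = -1.167 cm.
Second lens: d_i2 = 1/(1/24 - 1/(-1.167)) = 1.113 cm.

1.1 cm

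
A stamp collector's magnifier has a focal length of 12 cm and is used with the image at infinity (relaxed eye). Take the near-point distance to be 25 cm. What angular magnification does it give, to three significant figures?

M = D/f = 25/12 = 2.083.

2.08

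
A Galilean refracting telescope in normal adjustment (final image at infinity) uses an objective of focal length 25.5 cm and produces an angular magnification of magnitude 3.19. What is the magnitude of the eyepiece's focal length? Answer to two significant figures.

8.0 cm

|M| = f_obj/|f_eye|, so |f_eye| = f_obj/|M| = 25.5/3.19 = 7.994 cm.
(The eyepiece is diverging, so its signed focal length is -7.994 cm.)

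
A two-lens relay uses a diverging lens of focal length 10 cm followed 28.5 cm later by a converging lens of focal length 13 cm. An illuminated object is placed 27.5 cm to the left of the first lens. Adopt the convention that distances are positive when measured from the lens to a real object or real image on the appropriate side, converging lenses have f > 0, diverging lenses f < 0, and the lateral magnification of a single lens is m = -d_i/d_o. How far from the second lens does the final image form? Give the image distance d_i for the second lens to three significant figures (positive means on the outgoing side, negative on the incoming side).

20.4 cm

First lens: d_i1 = 1/(1/(-10) - 1/27.5) = -7.333 cm.
The intermediate image is virtual, 7.333 cm to the left of lens 1, so d_o2 = L - d_i1 = 28.5 - (-7.333) = 35.833 cm.
Second lens: d_i2 = 1/(1/13 - 1/(35.833)) = 20.401 cm.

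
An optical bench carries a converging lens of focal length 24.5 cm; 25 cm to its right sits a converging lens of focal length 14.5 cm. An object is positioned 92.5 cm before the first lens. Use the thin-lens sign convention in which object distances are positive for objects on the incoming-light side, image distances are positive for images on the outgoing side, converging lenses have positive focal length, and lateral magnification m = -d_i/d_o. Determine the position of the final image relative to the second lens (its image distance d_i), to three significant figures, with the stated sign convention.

First lens: d_i1 = 1/(1/24.5 - 1/92.5) = 33.327 cm.
Since 33.327 cm > 25 cm, the first image lies past the second lens and serves as a virtual object: d_o2 = L - d_i1 = -8.327 cm.
Second lens: d_i2 = 1/(1/14.5 - 1/(-8.327)) = 5.289 cm.

5.29 cm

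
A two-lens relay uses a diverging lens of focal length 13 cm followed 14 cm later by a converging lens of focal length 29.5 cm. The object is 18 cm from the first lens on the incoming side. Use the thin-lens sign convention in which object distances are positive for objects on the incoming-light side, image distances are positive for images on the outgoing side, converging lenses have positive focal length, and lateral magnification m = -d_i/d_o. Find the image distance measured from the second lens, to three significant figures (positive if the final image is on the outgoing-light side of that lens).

First lens: d_i1 = 1/(1/(-13) - 1/18) = -7.548 cm.
The intermediate image is virtual, 7.548 cm to the left of lens 1, so d_o2 = L - d_i1 = 14 - (-7.548) = 21.548 cm.
Second lens: d_i2 = 1/(1/29.5 - 1/(21.548)) = -79.943 cm.

-79.9 cm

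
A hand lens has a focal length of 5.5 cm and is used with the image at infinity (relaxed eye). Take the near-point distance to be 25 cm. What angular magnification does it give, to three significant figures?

M = D/f = 25/5.5 = 4.545.

4.55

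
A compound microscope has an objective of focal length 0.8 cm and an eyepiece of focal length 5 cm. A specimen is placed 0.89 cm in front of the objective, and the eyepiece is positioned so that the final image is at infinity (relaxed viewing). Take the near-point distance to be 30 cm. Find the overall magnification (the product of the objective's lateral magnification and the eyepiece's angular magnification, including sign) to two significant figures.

-53

Objective: 1/d_i = 1/f_obj - 1/d_o = 1/0.8 - 1/0.89 = 0.12640 cm^-1, so d_i = 7.911 cm.
m_obj = -d_i/d_o = -7.911/0.89 = -8.889.
Eyepiece angular magnification (image at infinity): M_eye = D/f_e = 30/5 = 6.000.
Overall M = m_obj x M_eye = (-8.889)(6.000) = -53.33.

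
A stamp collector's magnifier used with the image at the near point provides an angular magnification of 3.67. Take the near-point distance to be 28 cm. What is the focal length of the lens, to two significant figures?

For the image at the near point, M = 1 + D/f.
f = D/(M - 1) = 28/(3.67 - 1) = 10.487 cm.

10 cm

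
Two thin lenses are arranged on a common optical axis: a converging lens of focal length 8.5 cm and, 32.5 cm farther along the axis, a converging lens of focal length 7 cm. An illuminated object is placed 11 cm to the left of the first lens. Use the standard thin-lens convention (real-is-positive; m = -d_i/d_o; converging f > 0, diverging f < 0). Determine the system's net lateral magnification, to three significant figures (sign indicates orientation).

-2.00

Lens 1: 1/d_i1 = 1/f_1 - 1/d_o1 = 1/8.5 - 1/11 = 0.02674 cm^-1, so d_i1 = 37.400 cm.
m_1 = -(37.400)/11 = -3.4000.
Since 37.400 cm > 32.5 cm, the first image lies past the second lens and serves as a virtual object: d_o2 = L - d_i1 = -4.900 cm.
Lens 2: 1/d_i2 = 1/f_2 - 1/d_o2 = 1/7 - 1/(-4.900) = 0.34694 cm^-1, so d_i2 = 2.882 cm.
m_2 = -(2.882)/(-4.900) = 0.5882.
Overall magnification: m = m_1 m_2 = -2.0000.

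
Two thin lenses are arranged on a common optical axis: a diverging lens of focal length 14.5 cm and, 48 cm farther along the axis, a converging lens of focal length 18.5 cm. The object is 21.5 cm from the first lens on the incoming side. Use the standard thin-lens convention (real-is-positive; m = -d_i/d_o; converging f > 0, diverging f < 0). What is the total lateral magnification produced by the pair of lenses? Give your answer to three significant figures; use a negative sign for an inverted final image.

Applying the thin-lens equation to the first lens, 1/(-14.5) = 1/21.5 + 1/d_i1, which gives d_i1 = -8.660 cm.
Its lateral magnification is m_1 = -d_i1/d_o1 = -(-8.660)/21.5 = 0.4028.
The intermediate image is virtual, 8.660 cm to the left of lens 1, so d_o2 = L - d_i1 = 48 - (-8.660) = 56.660 cm.
Applying the thin-lens equation again with f_2 = 18.5 cm and d_o2 = 56.660 cm gives d_i2 = 27.469 cm.
m_2 = -(27.469)/(56.660) = -0.4848.
Total m = m_1 x m_2 = (0.4028)(-0.4848) = -0.1953.

-0.195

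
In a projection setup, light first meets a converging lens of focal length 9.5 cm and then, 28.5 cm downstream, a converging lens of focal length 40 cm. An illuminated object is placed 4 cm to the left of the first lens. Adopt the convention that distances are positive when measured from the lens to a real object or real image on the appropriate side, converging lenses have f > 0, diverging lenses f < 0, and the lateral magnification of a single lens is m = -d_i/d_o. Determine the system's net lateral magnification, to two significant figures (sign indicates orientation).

First lens: d_i1 = 1/(1/9.5 - 1/4) = -6.909 cm.
m_1 = -(-6.909)/4 = 1.7273.
With d_i1 < 0 the first image is virtual and lies on the object side; the object distance for lens 2 is d_o2 = 28.5 - (-6.909) = 35.409 cm.
Second lens: d_i2 = 1/(1/40 - 1/(35.409)) = -308.515 cm.
m_2 = -(-308.515)/(35.409) = 8.7129.
Overall magnification: m = m_1 m_2 = 15.0495.

15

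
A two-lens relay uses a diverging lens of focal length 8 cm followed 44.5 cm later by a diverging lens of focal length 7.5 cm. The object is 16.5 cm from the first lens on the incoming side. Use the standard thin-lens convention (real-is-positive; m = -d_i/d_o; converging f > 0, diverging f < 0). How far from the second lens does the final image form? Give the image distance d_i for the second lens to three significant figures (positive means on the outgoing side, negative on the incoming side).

-6.52 cm

First lens: d_i1 = 1/(1/(-8) - 1/16.5) = -5.388 cm.
The intermediate image is virtual, 5.388 cm to the left of lens 1, so d_o2 = L - d_i1 = 44.5 - (-5.388) = 49.888 cm.
Second lens: d_i2 = 1/(1/(-7.5) - 1/(49.888)) = -6.520 cm.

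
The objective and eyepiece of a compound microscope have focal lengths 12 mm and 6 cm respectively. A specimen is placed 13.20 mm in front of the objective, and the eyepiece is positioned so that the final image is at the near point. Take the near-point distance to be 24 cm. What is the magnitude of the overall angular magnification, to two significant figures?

50

Convert to cm: f_obj = 12 mm = 1.2 cm; d_o = 13.20 mm = 1.32 cm.
Objective: 1/d_i = 1/f_obj - 1/d_o = 1/1.2 - 1/1.32 = 0.07576 cm^-1, so d_i = 13.200 cm.
m_obj = -d_i/d_o = -13.200/1.32 = -10.000.
Eyepiece angular magnification (image at near point): M_eye = 1 + D/f_e = 1 + 24/6 = 5.000.
Overall M = m_obj x M_eye = (-10.000)(5.000) = -50.00.
|M| = 50.00.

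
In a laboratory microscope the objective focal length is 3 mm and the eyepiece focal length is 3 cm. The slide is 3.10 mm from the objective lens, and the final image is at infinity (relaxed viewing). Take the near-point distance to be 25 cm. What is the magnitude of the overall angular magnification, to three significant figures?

250

Convert to cm: f_obj = 3 mm = 0.3 cm; d_o = 3.10 mm = 0.31 cm.
Objective: 1/d_i = 1/f_obj - 1/d_o = 1/0.3 - 1/0.31 = 0.10753 cm^-1, so d_i = 9.300 cm.
m_obj = -d_i/d_o = -9.300/0.31 = -30.000.
Eyepiece angular magnification (image at infinity): M_eye = D/f_e = 25/3 = 8.333.
Overall M = m_obj x M_eye = (-30.000)(8.333) = -250.00.
|M| = 250.00.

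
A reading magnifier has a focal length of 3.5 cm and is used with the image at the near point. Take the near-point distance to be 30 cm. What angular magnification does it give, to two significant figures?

9.6

M = 1 + D/f = 1 + 30/3.5 = 9.571.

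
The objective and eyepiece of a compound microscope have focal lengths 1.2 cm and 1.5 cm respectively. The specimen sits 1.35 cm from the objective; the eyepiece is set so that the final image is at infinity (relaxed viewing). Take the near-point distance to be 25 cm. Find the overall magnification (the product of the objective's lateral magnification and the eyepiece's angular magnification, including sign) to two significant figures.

Objective: 1/d_i = 1/f_obj - 1/d_o = 1/1.2 - 1/1.35 = 0.09259 cm^-1, so d_i = 10.800 cm.
m_obj = -d_i/d_o = -10.800/1.35 = -8.000.
Eyepiece angular magnification (image at infinity): M_eye = D/f_e = 25/1.5 = 16.667.
Overall M = m_obj x M_eye = (-8.000)(16.667) = -133.33.

-130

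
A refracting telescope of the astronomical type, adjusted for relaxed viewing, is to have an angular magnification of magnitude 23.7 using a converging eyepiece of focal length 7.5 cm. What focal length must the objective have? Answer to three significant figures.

|M| = f_obj/|f_eye|, so f_obj = |M| x |f_eye| = 23.7 x 7.5 = 177.750 cm.

178 cm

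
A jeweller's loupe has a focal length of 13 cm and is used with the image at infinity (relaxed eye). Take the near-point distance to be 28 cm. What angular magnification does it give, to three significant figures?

2.15

M = D/f = 28/13 = 2.154.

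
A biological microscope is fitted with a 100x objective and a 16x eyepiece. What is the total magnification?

1600

The overall magnification of a compound microscope is the product of the objective and eyepiece magnifications:
M = M_obj x M_eye = 100 x 16 = 1600.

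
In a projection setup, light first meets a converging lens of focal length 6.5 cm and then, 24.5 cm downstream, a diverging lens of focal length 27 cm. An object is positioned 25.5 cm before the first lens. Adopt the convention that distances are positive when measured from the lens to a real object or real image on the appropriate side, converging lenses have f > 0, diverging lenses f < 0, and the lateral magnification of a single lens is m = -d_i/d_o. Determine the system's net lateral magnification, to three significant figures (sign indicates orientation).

Applying the thin-lens equation to the first lens, 1/6.5 = 1/25.5 + 1/d_i1, which gives d_i1 = 8.724 cm.
Its lateral magnification is m_1 = -d_i1/d_o1 = -(8.724)/25.5 = -0.3421.
Object distance for lens 2: d_o2 = 24.5 - 8.724 = 15.776 cm.
Applying the thin-lens equation again with f_2 = -27 cm and d_o2 = 15.776 cm gives d_i2 = -9.958 cm.
m_2 = -(-9.958)/(15.776) = 0.6312.
Total m = m_1 x m_2 = (-0.3421)(0.6312) = -0.2159.

-0.216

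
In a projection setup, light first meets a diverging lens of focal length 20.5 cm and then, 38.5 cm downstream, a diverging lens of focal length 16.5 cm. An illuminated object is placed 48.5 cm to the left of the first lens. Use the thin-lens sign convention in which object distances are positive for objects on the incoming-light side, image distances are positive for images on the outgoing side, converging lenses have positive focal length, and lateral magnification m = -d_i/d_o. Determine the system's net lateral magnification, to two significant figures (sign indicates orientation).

0.071

Lens 1: 1/d_i1 = 1/f_1 - 1/d_o1 = 1/(-20.5) - 1/48.5 = -0.06940 cm^-1, so d_i1 = -14.409 cm.
m_1 = -(-14.409)/48.5 = 0.2971.
With d_i1 < 0 the first image is virtual and lies on the object side; the object distance for lens 2 is d_o2 = 38.5 - (-14.409) = 52.909 cm.
Lens 2: 1/d_i2 = 1/f_2 - 1/d_o2 = 1/(-16.5) - 1/(52.909) = -0.07951 cm^-1, so d_i2 = -12.578 cm.
m_2 = -(-12.578)/(52.909) = 0.2377.
Total m = m_1 x m_2 = (0.2971)(0.2377) = 0.0706.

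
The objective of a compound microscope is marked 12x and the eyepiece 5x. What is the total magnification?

The overall magnification of a compound microscope is the product of the objective and eyepiece magnifications:
M = M_obj x M_eye = 12 x 5 = 60.

60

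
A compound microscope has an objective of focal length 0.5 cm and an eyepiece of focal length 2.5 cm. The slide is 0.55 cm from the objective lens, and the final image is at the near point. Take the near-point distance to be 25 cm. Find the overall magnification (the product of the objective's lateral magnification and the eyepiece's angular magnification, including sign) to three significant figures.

-110

Objective: 1/d_i = 1/f_obj - 1/d_o = 1/0.5 - 1/0.55 = 0.18182 cm^-1, so d_i = 5.500 cm.
m_obj = -d_i/d_o = -5.500/0.55 = -10.000.
Eyepiece angular magnification (image at near point): M_eye = 1 + D/f_e = 1 + 25/2.5 = 11.000.
Overall M = m_obj x M_eye = (-10.000)(11.000) = -110.00.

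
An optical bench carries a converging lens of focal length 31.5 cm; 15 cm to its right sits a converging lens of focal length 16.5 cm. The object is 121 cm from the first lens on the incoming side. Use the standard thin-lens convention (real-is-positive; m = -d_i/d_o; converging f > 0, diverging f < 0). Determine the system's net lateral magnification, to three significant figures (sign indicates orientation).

-0.132

First lens: d_i1 = 1/(1/31.5 - 1/121) = 42.587 cm.
m_1 = -(42.587)/121 = -0.3520.
This image would form 42.587 cm past lens 1, i.e. 27.587 cm beyond lens 2, so it is a virtual object for lens 2: d_o2 = 15 - 42.587 = -27.587 cm.
Second lens: d_i2 = 1/(1/16.5 - 1/(-27.587)) = 10.325 cm.
m_2 = -(10.325)/(-27.587) = 0.3743.
Total m = m_1 x m_2 = (-0.3520)(0.3743) = -0.1317.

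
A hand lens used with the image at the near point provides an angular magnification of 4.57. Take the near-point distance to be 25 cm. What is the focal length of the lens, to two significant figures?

7.0 cm

For the image at the near point, M = 1 + D/f.
f = D/(M - 1) = 25/(4.57 - 1) = 7.003 cm.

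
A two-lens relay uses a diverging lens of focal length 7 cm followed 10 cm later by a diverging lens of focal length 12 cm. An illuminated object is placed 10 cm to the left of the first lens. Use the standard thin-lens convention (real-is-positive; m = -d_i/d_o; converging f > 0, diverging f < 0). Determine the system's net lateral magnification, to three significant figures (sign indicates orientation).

Applying the thin-lens equation to the first lens, 1/(-7) = 1/10 + 1/d_i1, which gives d_i1 = -4.118 cm.
Its lateral magnification is m_1 = -d_i1/d_o1 = -(-4.118)/10 = 0.4118.
With d_i1 < 0 the first image is virtual and lies on the object side; the object distance for lens 2 is d_o2 = 10 - (-4.118) = 14.118 cm.
Applying the thin-lens equation again with f_2 = -12 cm and d_o2 = 14.118 cm gives d_i2 = -6.486 cm.
m_2 = -(-6.486)/(14.118) = 0.4595.
The system's lateral magnification is m_1 m_2 = (0.4118)(0.4595) = 0.1892.

0.189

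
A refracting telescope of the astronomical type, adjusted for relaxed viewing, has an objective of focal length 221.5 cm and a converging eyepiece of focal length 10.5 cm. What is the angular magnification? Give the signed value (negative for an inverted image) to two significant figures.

-21

M = -f_obj/f_eye = -221.5/(10.5) = -21.095.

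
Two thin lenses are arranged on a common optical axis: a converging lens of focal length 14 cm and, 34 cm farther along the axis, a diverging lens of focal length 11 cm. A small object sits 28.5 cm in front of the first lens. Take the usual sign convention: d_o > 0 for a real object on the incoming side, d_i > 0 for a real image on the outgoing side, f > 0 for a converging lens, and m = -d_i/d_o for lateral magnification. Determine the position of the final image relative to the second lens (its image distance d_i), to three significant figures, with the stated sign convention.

-4.08 cm

Applying the thin-lens equation to the first lens, 1/14 = 1/28.5 + 1/d_i1, which gives d_i1 = 27.517 cm.
That image sits 6.483 cm in front of the second lens, so d_o2 = 6.483 cm.
Applying the thin-lens equation again with f_2 = -11 cm and d_o2 = 6.483 cm gives d_i2 = -4.079 cm.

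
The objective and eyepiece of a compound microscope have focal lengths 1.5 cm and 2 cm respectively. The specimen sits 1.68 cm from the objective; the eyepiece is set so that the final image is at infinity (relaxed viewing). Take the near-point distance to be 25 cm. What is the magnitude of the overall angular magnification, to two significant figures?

100

Objective: 1/d_i = 1/f_obj - 1/d_o = 1/1.5 - 1/1.68 = 0.07143 cm^-1, so d_i = 14.000 cm.
m_obj = -d_i/d_o = -14.000/1.68 = -8.333.
Eyepiece angular magnification (image at infinity): M_eye = D/f_e = 25/2 = 12.500.
Overall M = m_obj x M_eye = (-8.333)(12.500) = -104.17.
|M| = 104.17.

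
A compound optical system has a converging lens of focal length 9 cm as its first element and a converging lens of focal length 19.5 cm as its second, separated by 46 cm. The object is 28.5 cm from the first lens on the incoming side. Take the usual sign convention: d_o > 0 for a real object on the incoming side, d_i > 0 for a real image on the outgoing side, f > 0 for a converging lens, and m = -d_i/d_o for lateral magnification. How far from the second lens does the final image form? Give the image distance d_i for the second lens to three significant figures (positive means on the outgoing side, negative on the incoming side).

48.0 cm

Applying the thin-lens equation to the first lens, 1/9 = 1/28.5 + 1/d_i1, which gives d_i1 = 13.154 cm.
Object distance for lens 2: d_o2 = 46 - 13.154 = 32.846 cm.
Applying the thin-lens equation again with f_2 = 19.5 cm and d_o2 = 32.846 cm gives d_i2 = 47.991 cm.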